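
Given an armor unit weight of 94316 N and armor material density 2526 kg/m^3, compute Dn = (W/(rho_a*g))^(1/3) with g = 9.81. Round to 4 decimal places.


V = W / (rho_a * g)
V = 94316 / (2526 * 9.81)
V = 94316 / 24780.06
V = 3.806125 m^3
Dn = V^(1/3) = 3.806125^(1/3)
Dn = 1.5613 m

1.5613


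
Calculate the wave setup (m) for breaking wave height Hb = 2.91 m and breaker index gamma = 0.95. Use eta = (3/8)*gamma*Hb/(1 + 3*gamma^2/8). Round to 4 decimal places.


eta = (3/8) * gamma * Hb / (1 + 3*gamma^2/8)
Numerator = (3/8) * 0.95 * 2.91 = 1.036687
Denominator = 1 + 3*0.95^2/8 = 1 + 0.338438 = 1.338438
eta = 1.036687 / 1.338438
eta = 0.7746 m

0.7746


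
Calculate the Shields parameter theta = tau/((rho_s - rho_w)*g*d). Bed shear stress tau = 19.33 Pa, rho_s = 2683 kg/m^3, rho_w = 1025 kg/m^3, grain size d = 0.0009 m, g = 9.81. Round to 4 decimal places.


theta = tau / ((rho_s - rho_w) * g * d)
rho_s - rho_w = 2683 - 1025 = 1658
Denominator = 1658 * 9.81 * 0.0009 = 14.638482
theta = 19.33 / 14.638482
theta = 1.3205

1.3205


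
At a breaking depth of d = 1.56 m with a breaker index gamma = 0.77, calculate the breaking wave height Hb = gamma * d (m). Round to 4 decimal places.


Hb = gamma * d
Hb = 0.77 * 1.56
Hb = 1.2012 m

1.2012


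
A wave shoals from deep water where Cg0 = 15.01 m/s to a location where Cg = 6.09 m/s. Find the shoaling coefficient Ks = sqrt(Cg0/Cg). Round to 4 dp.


Ks = sqrt(Cg0 / Cg)
Ks = sqrt(15.01 / 6.09)
Ks = sqrt(2.4647)
Ks = 1.5699

1.5699


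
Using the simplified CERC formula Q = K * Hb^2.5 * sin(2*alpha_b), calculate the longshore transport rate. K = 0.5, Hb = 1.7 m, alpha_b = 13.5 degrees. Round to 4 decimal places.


Q = K * Hb^2.5 * sin(2 * alpha_b)
Hb^2.5 = 1.7^2.5 = 3.768099
sin(2 * 13.5) = sin(27.0) = 0.453990
Q = 0.5 * 3.768099 * 0.453990
Q = 0.8553 m^3/s

0.8553


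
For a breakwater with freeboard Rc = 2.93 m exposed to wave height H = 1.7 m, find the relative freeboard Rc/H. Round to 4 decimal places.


Relative freeboard = Rc / H
= 2.93 / 1.7
= 1.7235

1.7235


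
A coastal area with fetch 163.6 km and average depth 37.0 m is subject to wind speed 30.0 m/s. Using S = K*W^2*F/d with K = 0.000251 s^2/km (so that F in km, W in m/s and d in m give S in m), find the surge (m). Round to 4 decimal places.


S = K * W^2 * F / d
W^2 = 30.0^2 = 900.00
S = 0.000251 * 900.00 * 163.6 / 37.0
Numerator = 0.000251 * 900.00 * 163.6 = 36.957240
S = 36.957240 / 37.0 = 0.9988 m

0.9988


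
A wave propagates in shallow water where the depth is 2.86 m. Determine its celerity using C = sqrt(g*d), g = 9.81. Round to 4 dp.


Using the shallow-water approximation:
C = sqrt(g * d) = sqrt(9.81 * 2.86)
C = sqrt(28.0566)
C = 5.2968 m/s

5.2968


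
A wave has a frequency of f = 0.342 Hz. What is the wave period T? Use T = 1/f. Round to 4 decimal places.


T = 1 / f
T = 1 / 0.342
T = 2.9240 s

2.9240


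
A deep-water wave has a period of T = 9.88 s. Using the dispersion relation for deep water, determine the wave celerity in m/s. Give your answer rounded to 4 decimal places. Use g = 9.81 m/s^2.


We use the deep-water celerity formula:
C = g * T / (2 * pi)
C = 9.81 * 9.88 / (2 * 3.14159...)
C = 96.922800 / 6.283185
C = 15.4257 m/s

15.4257


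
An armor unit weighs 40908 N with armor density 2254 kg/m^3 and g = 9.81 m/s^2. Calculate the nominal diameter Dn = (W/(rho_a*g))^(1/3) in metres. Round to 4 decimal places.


V = W / (rho_a * g)
V = 40908 / (2254 * 9.81)
V = 40908 / 22111.74
V = 1.850058 m^3
Dn = V^(1/3) = 1.850058^(1/3)
Dn = 1.2276 m

1.2276


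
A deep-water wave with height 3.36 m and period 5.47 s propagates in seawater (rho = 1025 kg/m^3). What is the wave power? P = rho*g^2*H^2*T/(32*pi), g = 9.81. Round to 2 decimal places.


P = rho * g^2 * H^2 * T / (32 * pi)
P = 1025 * 9.81^2 * 3.36^2 * 5.47 / (32 * pi)
P = 1025 * 96.2361 * 11.2896 * 5.47 / 100.53096
P = 60593.76 W/m

60593.76


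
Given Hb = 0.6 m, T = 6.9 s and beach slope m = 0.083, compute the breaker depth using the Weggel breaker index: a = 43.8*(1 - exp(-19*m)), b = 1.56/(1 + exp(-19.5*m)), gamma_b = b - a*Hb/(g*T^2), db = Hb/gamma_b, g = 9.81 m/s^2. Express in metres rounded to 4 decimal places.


a = 43.8 * (1 - exp(-19 * m))
exp(-19 * 0.083) = exp(-1.5770) = 0.206594
a = 43.8 * (1 - 0.206594) = 34.751185
b = 1.56 / (1 + exp(-19.5 * m))
exp(-19.5 * 0.083) = exp(-1.6185) = 0.198196
b = 1.56 / (1 + 0.198196) = 1.301958
Hb / (g * T^2) = 0.6 / (9.81 * 6.9^2) = 0.6 / 467.0541 = 0.00128465
gamma_b = b - a * Hb/(g*T^2) = 1.301958 - 34.751185 * 0.00128465 = 1.257314
db = Hb / gamma_b = 0.6 / 1.257314
db = 0.4772 m

0.4772


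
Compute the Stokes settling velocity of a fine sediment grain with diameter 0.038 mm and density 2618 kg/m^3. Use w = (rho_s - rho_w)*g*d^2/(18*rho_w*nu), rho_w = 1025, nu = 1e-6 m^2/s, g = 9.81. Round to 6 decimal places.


w = (rho_s - rho_w) * g * d^2 / (18 * rho_w * nu)
d = 0.038 mm = 0.000038 m
rho_s - rho_w = 2618 - 1025 = 1593
Numerator = 1593 * 9.81 * (0.000038)^2 = 0.000022565865
Denominator = 18 * 1025 * 1e-6 = 0.018450
w = 0.001223 m/s

0.001223


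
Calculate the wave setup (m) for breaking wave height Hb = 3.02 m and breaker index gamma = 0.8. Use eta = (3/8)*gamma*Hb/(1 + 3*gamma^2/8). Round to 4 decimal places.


eta = (3/8) * gamma * Hb / (1 + 3*gamma^2/8)
Numerator = (3/8) * 0.8 * 3.02 = 0.906000
Denominator = 1 + 3*0.8^2/8 = 1 + 0.240000 = 1.240000
eta = 0.906000 / 1.240000
eta = 0.7306 m

0.7306


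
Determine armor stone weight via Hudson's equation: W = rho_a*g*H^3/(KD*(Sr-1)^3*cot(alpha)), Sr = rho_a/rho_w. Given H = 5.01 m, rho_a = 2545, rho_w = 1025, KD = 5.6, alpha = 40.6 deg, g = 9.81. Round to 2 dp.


Sr = rho_a / rho_w = 2545 / 1025 = 2.482927
(Sr - 1) = 1.482927
(Sr - 1)^3 = 3.261063
cot(40.6) = 1 / tan(40.6) = 1 / 0.857104 = 1.166720
Numerator = 2545 * 9.81 * 5.01^3 = 3139568.5621
Denominator = 5.6 * 3.261063 * 1.166720 = 21.306585
W = 3139568.5621 / 21.306585
W = 147352.03 N

147352.03


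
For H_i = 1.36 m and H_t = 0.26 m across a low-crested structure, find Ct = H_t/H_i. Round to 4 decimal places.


Ct = H_t / H_i
Ct = 0.26 / 1.36
Ct = 0.1912

0.1912


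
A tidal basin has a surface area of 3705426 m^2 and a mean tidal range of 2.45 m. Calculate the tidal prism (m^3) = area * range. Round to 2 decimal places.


Tidal prism = Area * Tidal range
P = 3705426 * 2.45
P = 9078293.70 m^3

9078293.70


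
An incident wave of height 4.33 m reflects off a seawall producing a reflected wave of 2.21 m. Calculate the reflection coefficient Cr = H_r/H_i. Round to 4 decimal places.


Cr = H_r / H_i
Cr = 2.21 / 4.33
Cr = 0.5104

0.5104


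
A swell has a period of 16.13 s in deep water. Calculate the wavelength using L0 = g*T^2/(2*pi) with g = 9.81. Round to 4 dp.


L0 = g * T^2 / (2 * pi)
L0 = 9.81 * 16.13^2 / (2 * pi)
L0 = 9.81 * 260.1769 / 6.28319
L0 = 2552.3354 / 6.28319
L0 = 406.2168 m

406.2168


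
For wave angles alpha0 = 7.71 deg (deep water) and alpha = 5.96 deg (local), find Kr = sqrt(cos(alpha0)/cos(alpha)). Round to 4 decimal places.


Kr = sqrt(cos(alpha0) / cos(alpha))
cos(7.71) = 0.990960
cos(5.96) = 0.994595
Kr = sqrt(0.990960 / 0.994595)
Kr = sqrt(0.996345)
Kr = 0.9982

0.9982


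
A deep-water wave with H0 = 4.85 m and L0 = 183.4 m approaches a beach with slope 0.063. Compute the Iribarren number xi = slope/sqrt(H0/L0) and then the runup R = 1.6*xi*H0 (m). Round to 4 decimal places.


xi = slope / sqrt(H0/L0)
H0/L0 = 4.85/183.4 = 0.026445
sqrt(0.026445) = 0.162619
xi = 0.063 / 0.162619 = 0.387409
R = 1.6 * xi * H0 = 1.6 * 0.387409 * 4.85
R = 3.0063 m

3.0063


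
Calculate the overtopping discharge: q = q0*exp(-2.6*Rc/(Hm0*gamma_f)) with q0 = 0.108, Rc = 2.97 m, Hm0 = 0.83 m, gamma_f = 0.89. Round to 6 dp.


q = q0 * exp(-2.6 * Rc / (Hm0 * gamma_f))
Exponent = -2.6 * 2.97 / (0.83 * 0.89)
= -2.6 * 2.97 / 0.7387
= -10.453499
exp(-10.453499) = 0.000029
q = 0.108 * 0.000029
q = 0.000003 m^3/s/m

0.000003


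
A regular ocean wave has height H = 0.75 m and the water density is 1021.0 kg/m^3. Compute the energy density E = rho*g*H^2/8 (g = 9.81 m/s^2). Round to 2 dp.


E = (1/8) * rho * g * H^2
E = (1/8) * 1021.0 * 9.81 * 0.75^2
E = 0.125 * 1021.0 * 9.81 * 0.5625
E = 704.25 J/m^2

704.25


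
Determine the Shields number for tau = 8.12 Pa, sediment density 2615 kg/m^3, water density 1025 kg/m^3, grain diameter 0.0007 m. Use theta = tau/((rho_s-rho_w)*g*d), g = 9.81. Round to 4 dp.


theta = tau / ((rho_s - rho_w) * g * d)
rho_s - rho_w = 2615 - 1025 = 1590
Denominator = 1590 * 9.81 * 0.0007 = 10.918530
theta = 8.12 / 10.918530
theta = 0.7437

0.7437


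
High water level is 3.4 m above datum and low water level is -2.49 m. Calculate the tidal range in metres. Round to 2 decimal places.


Tidal range = High water - Low water
Tidal range = 3.4 - (-2.49)
Tidal range = 5.89 m

5.89


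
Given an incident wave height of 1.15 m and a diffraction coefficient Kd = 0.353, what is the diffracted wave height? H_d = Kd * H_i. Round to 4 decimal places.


H_d = Kd * H_i
H_d = 0.353 * 1.15
H_d = 0.4060 m

0.4060


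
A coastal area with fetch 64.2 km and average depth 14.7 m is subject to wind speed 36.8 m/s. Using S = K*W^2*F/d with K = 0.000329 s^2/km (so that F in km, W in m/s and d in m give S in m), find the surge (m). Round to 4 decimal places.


S = K * W^2 * F / d
W^2 = 36.8^2 = 1354.24
S = 0.000329 * 1354.24 * 64.2 / 14.7
Numerator = 0.000329 * 1354.24 * 64.2 = 28.603986
S = 28.603986 / 14.7 = 1.9458 m

1.9458


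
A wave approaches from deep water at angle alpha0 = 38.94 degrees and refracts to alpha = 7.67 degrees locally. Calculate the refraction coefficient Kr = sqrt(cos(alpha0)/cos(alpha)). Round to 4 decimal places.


Kr = sqrt(cos(alpha0) / cos(alpha))
cos(38.94) = 0.777805
cos(7.67) = 0.991053
Kr = sqrt(0.777805 / 0.991053)
Kr = sqrt(0.784826)
Kr = 0.8859

0.8859


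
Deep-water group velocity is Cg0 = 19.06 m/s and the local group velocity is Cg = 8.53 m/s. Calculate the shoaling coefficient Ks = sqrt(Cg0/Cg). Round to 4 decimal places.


Ks = sqrt(Cg0 / Cg)
Ks = sqrt(19.06 / 8.53)
Ks = sqrt(2.2345)
Ks = 1.4948

1.4948


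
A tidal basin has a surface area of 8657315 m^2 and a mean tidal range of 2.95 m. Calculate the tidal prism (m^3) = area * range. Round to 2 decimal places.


Tidal prism = Area * Tidal range
P = 8657315 * 2.95
P = 25539079.25 m^3

25539079.25


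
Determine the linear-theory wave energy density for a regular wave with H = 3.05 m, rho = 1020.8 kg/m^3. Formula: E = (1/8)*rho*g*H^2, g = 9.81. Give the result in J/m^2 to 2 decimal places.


E = (1/8) * rho * g * H^2
E = (1/8) * 1020.8 * 9.81 * 3.05^2
E = 0.125 * 1020.8 * 9.81 * 9.3025
E = 11644.46 J/m^2

11644.46


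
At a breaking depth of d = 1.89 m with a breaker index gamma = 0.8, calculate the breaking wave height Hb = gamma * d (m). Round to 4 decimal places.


Hb = gamma * d
Hb = 0.8 * 1.89
Hb = 1.5120 m

1.5120


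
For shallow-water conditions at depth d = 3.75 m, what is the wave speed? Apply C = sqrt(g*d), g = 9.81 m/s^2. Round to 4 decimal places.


Using the shallow-water approximation:
C = sqrt(g * d) = sqrt(9.81 * 3.75)
C = sqrt(36.7875)
C = 6.0653 m/s

6.0653


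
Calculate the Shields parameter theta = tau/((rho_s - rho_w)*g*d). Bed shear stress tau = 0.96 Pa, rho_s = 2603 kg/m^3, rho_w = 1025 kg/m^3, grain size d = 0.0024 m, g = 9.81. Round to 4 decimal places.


theta = tau / ((rho_s - rho_w) * g * d)
rho_s - rho_w = 2603 - 1025 = 1578
Denominator = 1578 * 9.81 * 0.0024 = 37.152432
theta = 0.96 / 37.152432
theta = 0.0258

0.0258


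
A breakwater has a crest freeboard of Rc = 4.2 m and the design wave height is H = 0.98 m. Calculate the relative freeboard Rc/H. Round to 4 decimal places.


Relative freeboard = Rc / H
= 4.2 / 0.98
= 4.2857

4.2857


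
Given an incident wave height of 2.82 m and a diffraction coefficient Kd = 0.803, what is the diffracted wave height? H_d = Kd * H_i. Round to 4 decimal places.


H_d = Kd * H_i
H_d = 0.803 * 2.82
H_d = 2.2645 m

2.2645


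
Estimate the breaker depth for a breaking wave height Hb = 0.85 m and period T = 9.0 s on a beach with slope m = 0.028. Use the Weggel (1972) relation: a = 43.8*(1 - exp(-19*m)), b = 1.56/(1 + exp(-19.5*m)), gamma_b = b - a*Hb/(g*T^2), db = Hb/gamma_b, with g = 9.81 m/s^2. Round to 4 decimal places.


a = 43.8 * (1 - exp(-19 * m))
exp(-19 * 0.028) = exp(-0.5320) = 0.587429
a = 43.8 * (1 - 0.587429) = 18.070613
b = 1.56 / (1 + exp(-19.5 * m))
exp(-19.5 * 0.028) = exp(-0.5460) = 0.579262
b = 1.56 / (1 + 0.579262) = 0.987803
Hb / (g * T^2) = 0.85 / (9.81 * 9.0^2) = 0.85 / 794.6100 = 0.00106971
gamma_b = b - a * Hb/(g*T^2) = 0.987803 - 18.070613 * 0.00106971 = 0.968473
db = Hb / gamma_b = 0.85 / 0.968473
db = 0.8777 m

0.8777


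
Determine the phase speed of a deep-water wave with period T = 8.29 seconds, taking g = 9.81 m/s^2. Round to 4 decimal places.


We use the deep-water celerity formula:
C = g * T / (2 * pi)
C = 9.81 * 8.29 / (2 * 3.14159...)
C = 81.324900 / 6.283185
C = 12.9433 m/s

12.9433


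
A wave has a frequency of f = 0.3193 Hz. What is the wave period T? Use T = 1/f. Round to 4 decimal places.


T = 1 / f
T = 1 / 0.3193
T = 3.1319 s

3.1319


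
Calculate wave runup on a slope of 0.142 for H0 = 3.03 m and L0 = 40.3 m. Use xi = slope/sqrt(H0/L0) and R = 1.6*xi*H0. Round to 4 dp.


xi = slope / sqrt(H0/L0)
H0/L0 = 3.03/40.3 = 0.075186
sqrt(0.075186) = 0.274201
xi = 0.142 / 0.274201 = 0.517869
R = 1.6 * xi * H0 = 1.6 * 0.517869 * 3.03
R = 2.5106 m

2.5106


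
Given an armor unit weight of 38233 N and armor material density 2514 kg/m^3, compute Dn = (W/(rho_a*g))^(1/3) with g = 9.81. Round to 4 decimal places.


V = W / (rho_a * g)
V = 38233 / (2514 * 9.81)
V = 38233 / 24662.34
V = 1.550258 m^3
Dn = V^(1/3) = 1.550258^(1/3)
Dn = 1.1574 m

1.1574


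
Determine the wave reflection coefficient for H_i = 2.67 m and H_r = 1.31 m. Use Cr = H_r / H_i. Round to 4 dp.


Cr = H_r / H_i
Cr = 1.31 / 2.67
Cr = 0.4906

0.4906


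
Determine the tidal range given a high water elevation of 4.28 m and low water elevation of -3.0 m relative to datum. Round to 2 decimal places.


Tidal range = High water - Low water
Tidal range = 4.28 - (-3.0)
Tidal range = 7.28 m

7.28


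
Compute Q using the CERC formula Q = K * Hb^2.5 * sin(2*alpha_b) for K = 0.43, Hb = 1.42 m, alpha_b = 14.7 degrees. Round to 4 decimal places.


Q = K * Hb^2.5 * sin(2 * alpha_b)
Hb^2.5 = 1.42^2.5 = 2.402818
sin(2 * 14.7) = sin(29.4) = 0.490904
Q = 0.43 * 2.402818 * 0.490904
Q = 0.5072 m^3/s

0.5072


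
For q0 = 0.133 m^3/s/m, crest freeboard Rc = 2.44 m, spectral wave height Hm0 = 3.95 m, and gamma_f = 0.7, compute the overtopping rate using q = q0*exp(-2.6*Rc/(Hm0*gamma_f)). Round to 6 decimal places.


q = q0 * exp(-2.6 * Rc / (Hm0 * gamma_f))
Exponent = -2.6 * 2.44 / (3.95 * 0.7)
= -2.6 * 2.44 / 2.7650
= -2.294394
exp(-2.294394) = 0.100822
q = 0.133 * 0.100822
q = 0.013409 m^3/s/m

0.013409


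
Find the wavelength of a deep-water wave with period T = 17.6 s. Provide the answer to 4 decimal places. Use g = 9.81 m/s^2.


L0 = g * T^2 / (2 * pi)
L0 = 9.81 * 17.6^2 / (2 * pi)
L0 = 9.81 * 309.7600 / 6.28319
L0 = 3038.7456 / 6.28319
L0 = 483.6314 m

483.6314


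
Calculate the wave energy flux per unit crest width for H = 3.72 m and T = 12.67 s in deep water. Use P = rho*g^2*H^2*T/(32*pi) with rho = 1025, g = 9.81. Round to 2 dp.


P = rho * g^2 * H^2 * T / (32 * pi)
P = 1025 * 9.81^2 * 3.72^2 * 12.67 / (32 * pi)
P = 1025 * 96.2361 * 13.8384 * 12.67 / 100.53096
P = 172038.05 W/m

172038.05


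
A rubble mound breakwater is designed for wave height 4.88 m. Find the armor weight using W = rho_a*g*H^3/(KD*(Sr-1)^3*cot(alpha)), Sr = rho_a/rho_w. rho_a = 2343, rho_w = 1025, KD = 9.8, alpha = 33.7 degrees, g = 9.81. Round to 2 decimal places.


Sr = rho_a / rho_w = 2343 / 1025 = 2.285854
(Sr - 1) = 1.285854
(Sr - 1)^3 = 2.126056
cot(33.7) = 1 / tan(33.7) = 1 / 0.666917 = 1.499437
Numerator = 2343 * 9.81 * 4.88^3 = 2671165.2855
Denominator = 9.8 * 2.126056 * 1.499437 = 31.241283
W = 2671165.2855 / 31.241283
W = 85501.14 N

85501.14


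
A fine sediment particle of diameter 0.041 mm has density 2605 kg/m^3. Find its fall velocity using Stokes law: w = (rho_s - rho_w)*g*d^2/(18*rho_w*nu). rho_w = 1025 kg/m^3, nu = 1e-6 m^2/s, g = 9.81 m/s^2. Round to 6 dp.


w = (rho_s - rho_w) * g * d^2 / (18 * rho_w * nu)
d = 0.041 mm = 0.000041 m
rho_s - rho_w = 2605 - 1025 = 1580
Numerator = 1580 * 9.81 * (0.000041)^2 = 0.000026055164
Denominator = 18 * 1025 * 1e-6 = 0.018450
w = 0.001412 m/s

0.001412


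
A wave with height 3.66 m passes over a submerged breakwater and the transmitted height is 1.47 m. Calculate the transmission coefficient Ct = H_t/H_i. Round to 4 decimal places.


Ct = H_t / H_i
Ct = 1.47 / 3.66
Ct = 0.4016

0.4016


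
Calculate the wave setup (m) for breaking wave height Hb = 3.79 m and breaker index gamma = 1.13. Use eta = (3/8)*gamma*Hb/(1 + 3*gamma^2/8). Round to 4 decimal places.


eta = (3/8) * gamma * Hb / (1 + 3*gamma^2/8)
Numerator = (3/8) * 1.13 * 3.79 = 1.606012
Denominator = 1 + 3*1.13^2/8 = 1 + 0.478838 = 1.478838
eta = 1.606012 / 1.478838
eta = 1.0860 m

1.0860


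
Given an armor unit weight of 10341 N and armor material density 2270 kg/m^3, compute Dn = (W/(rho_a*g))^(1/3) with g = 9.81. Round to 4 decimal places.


V = W / (rho_a * g)
V = 10341 / (2270 * 9.81)
V = 10341 / 22268.70
V = 0.464374 m^3
Dn = V^(1/3) = 0.464374^(1/3)
Dn = 0.7744 m

0.7744


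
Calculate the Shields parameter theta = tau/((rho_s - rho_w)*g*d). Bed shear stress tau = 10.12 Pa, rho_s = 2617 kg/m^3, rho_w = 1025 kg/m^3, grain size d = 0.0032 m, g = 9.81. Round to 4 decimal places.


theta = tau / ((rho_s - rho_w) * g * d)
rho_s - rho_w = 2617 - 1025 = 1592
Denominator = 1592 * 9.81 * 0.0032 = 49.976064
theta = 10.12 / 49.976064
theta = 0.2025

0.2025


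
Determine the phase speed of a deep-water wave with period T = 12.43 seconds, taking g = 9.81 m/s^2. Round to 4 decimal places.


We use the deep-water celerity formula:
C = g * T / (2 * pi)
C = 9.81 * 12.43 / (2 * 3.14159...)
C = 121.938300 / 6.283185
C = 19.4071 m/s

19.4071


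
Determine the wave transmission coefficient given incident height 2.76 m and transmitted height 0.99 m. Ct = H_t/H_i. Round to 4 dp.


Ct = H_t / H_i
Ct = 0.99 / 2.76
Ct = 0.3587

0.3587


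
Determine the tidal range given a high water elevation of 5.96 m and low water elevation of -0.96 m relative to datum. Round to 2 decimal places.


Tidal range = High water - Low water
Tidal range = 5.96 - (-0.96)
Tidal range = 6.92 m

6.92


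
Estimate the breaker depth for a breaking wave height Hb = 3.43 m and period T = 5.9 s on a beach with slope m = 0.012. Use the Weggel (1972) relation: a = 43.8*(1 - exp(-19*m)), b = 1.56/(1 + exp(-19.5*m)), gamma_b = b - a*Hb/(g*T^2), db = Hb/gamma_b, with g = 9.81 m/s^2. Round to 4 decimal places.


a = 43.8 * (1 - exp(-19 * m))
exp(-19 * 0.012) = exp(-0.2280) = 0.796124
a = 43.8 * (1 - 0.796124) = 8.929757
b = 1.56 / (1 + exp(-19.5 * m))
exp(-19.5 * 0.012) = exp(-0.2340) = 0.791362
b = 1.56 / (1 + 0.791362) = 0.870846
Hb / (g * T^2) = 3.43 / (9.81 * 5.9^2) = 3.43 / 341.4861 = 0.01004433
gamma_b = b - a * Hb/(g*T^2) = 0.870846 - 8.929757 * 0.01004433 = 0.781152
db = Hb / gamma_b = 3.43 / 0.781152
db = 4.3909 m

4.3909


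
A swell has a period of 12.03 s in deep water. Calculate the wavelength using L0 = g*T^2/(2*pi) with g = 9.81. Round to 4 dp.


L0 = g * T^2 / (2 * pi)
L0 = 9.81 * 12.03^2 / (2 * pi)
L0 = 9.81 * 144.7209 / 6.28319
L0 = 1419.7120 / 6.28319
L0 = 225.9542 m

225.9542


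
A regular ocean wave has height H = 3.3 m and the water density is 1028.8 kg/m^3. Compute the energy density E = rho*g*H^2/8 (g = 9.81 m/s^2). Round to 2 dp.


E = (1/8) * rho * g * H^2
E = (1/8) * 1028.8 * 9.81 * 3.3^2
E = 0.125 * 1028.8 * 9.81 * 10.8900
E = 13738.45 J/m^2

13738.45


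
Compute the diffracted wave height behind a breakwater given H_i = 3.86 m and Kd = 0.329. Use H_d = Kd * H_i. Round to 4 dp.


H_d = Kd * H_i
H_d = 0.329 * 3.86
H_d = 1.2699 m

1.2699


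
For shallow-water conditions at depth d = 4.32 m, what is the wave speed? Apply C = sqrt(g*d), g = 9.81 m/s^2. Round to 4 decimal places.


Using the shallow-water approximation:
C = sqrt(g * d) = sqrt(9.81 * 4.32)
C = sqrt(42.3792)
C = 6.5099 m/s

6.5099


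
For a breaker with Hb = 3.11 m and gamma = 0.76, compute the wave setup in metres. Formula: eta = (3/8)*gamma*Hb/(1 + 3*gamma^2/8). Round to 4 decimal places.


eta = (3/8) * gamma * Hb / (1 + 3*gamma^2/8)
Numerator = (3/8) * 0.76 * 3.11 = 0.886350
Denominator = 1 + 3*0.76^2/8 = 1 + 0.216600 = 1.216600
eta = 0.886350 / 1.216600
eta = 0.7285 m

0.7285


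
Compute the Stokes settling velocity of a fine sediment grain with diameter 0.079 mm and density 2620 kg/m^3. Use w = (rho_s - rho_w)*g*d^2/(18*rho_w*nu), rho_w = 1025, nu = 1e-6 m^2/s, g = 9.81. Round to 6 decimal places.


w = (rho_s - rho_w) * g * d^2 / (18 * rho_w * nu)
d = 0.079 mm = 0.000079 m
rho_s - rho_w = 2620 - 1025 = 1595
Numerator = 1595 * 9.81 * (0.000079)^2 = 0.000097652615
Denominator = 18 * 1025 * 1e-6 = 0.018450
w = 0.005293 m/s

0.005293


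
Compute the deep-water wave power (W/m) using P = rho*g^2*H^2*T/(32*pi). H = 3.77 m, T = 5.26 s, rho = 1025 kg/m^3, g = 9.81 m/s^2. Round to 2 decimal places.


P = rho * g^2 * H^2 * T / (32 * pi)
P = 1025 * 9.81^2 * 3.77^2 * 5.26 / (32 * pi)
P = 1025 * 96.2361 * 14.2129 * 5.26 / 100.53096
P = 73355.13 W/m

73355.13


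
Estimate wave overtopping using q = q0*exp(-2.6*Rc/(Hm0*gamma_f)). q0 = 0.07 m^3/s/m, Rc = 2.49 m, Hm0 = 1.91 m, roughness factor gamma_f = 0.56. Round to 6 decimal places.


q = q0 * exp(-2.6 * Rc / (Hm0 * gamma_f))
Exponent = -2.6 * 2.49 / (1.91 * 0.56)
= -2.6 * 2.49 / 1.0696
= -6.052730
exp(-6.052730) = 0.002351
q = 0.07 * 0.002351
q = 0.000165 m^3/s/m

0.000165


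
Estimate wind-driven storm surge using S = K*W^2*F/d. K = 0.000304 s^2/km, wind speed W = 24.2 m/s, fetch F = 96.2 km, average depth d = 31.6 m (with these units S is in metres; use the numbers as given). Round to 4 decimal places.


S = K * W^2 * F / d
W^2 = 24.2^2 = 585.64
S = 0.000304 * 585.64 * 96.2 / 31.6
Numerator = 0.000304 * 585.64 * 96.2 = 17.126925
S = 17.126925 / 31.6 = 0.5420 m

0.5420


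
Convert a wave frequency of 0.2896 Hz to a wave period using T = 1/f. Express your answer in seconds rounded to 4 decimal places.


T = 1 / f
T = 1 / 0.2896
T = 3.4530 s

3.4530


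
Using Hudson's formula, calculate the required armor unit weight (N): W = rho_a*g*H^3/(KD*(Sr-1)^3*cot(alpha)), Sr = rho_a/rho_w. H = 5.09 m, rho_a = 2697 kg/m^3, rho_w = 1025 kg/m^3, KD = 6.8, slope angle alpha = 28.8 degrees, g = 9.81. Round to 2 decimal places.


Sr = rho_a / rho_w = 2697 / 1025 = 2.631220
(Sr - 1) = 1.631220
(Sr - 1)^3 = 4.340475
cot(28.8) = 1 / tan(28.8) = 1 / 0.549755 = 1.818993
Numerator = 2697 * 9.81 * 5.09^3 = 3489018.7298
Denominator = 6.8 * 4.340475 * 1.818993 = 53.688000
W = 3489018.7298 / 53.688000
W = 64986.94 N

64986.94


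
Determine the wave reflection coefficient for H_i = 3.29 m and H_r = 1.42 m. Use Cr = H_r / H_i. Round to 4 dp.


Cr = H_r / H_i
Cr = 1.42 / 3.29
Cr = 0.4316

0.4316


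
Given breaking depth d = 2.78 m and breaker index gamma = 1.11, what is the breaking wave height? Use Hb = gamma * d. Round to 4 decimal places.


Hb = gamma * d
Hb = 1.11 * 2.78
Hb = 3.0858 m

3.0858


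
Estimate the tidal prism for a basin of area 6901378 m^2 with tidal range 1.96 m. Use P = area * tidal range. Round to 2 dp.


Tidal prism = Area * Tidal range
P = 6901378 * 1.96
P = 13526700.88 m^3

13526700.88


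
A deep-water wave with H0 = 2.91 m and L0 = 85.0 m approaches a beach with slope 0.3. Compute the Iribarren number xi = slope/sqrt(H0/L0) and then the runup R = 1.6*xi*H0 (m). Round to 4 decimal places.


xi = slope / sqrt(H0/L0)
H0/L0 = 2.91/85.0 = 0.034235
sqrt(0.034235) = 0.185028
xi = 0.3 / 0.185028 = 1.621378
R = 1.6 * xi * H0 = 1.6 * 1.621378 * 2.91
R = 7.5491 m

7.5491


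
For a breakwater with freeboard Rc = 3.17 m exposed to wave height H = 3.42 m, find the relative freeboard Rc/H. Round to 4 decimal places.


Relative freeboard = Rc / H
= 3.17 / 3.42
= 0.9269

0.9269


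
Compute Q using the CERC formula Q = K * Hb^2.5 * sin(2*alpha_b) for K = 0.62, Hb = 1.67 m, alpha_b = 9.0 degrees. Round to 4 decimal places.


Q = K * Hb^2.5 * sin(2 * alpha_b)
Hb^2.5 = 1.67^2.5 = 3.604053
sin(2 * 9.0) = sin(18.0) = 0.309017
Q = 0.62 * 3.604053 * 0.309017
Q = 0.6905 m^3/s

0.6905


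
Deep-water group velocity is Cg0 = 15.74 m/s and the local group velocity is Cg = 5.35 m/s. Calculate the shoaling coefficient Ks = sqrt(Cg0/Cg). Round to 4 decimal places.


Ks = sqrt(Cg0 / Cg)
Ks = sqrt(15.74 / 5.35)
Ks = sqrt(2.9421)
Ks = 1.7152

1.7152


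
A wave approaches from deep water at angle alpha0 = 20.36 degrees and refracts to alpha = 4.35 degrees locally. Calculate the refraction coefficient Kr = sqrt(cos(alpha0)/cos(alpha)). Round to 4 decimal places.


Kr = sqrt(cos(alpha0) / cos(alpha))
cos(20.36) = 0.937525
cos(4.35) = 0.997119
Kr = sqrt(0.937525 / 0.997119)
Kr = sqrt(0.940234)
Kr = 0.9697

0.9697


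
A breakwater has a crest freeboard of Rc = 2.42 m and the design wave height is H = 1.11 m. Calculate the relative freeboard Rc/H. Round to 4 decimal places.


Relative freeboard = Rc / H
= 2.42 / 1.11
= 2.1802

2.1802


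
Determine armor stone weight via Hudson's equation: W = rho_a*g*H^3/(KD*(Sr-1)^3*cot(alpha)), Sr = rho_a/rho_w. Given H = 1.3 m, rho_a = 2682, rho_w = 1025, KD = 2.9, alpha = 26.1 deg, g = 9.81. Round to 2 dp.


Sr = rho_a / rho_w = 2682 / 1025 = 2.616585
(Sr - 1) = 1.616585
(Sr - 1)^3 = 4.224701
cot(26.1) = 1 / tan(26.1) = 1 / 0.489895 = 2.041254
Numerator = 2682 * 9.81 * 1.3^3 = 57803.9927
Denominator = 2.9 * 4.224701 * 2.041254 = 25.008691
W = 57803.9927 / 25.008691
W = 2311.36 N

2311.36


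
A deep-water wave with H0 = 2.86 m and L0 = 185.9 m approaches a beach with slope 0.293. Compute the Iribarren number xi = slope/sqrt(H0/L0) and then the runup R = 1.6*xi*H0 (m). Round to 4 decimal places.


xi = slope / sqrt(H0/L0)
H0/L0 = 2.86/185.9 = 0.015385
sqrt(0.015385) = 0.124035
xi = 0.293 / 0.124035 = 2.362242
R = 1.6 * xi * H0 = 1.6 * 2.362242 * 2.86
R = 10.8096 m

10.8096


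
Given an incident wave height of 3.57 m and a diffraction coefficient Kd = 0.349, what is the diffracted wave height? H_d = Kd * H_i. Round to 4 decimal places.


H_d = Kd * H_i
H_d = 0.349 * 3.57
H_d = 1.2459 m

1.2459


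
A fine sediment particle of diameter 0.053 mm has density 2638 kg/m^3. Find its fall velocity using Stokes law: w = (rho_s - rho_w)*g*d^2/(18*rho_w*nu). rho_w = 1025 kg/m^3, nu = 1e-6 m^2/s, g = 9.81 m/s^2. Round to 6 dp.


w = (rho_s - rho_w) * g * d^2 / (18 * rho_w * nu)
d = 0.053 mm = 0.000053 m
rho_s - rho_w = 2638 - 1025 = 1613
Numerator = 1613 * 9.81 * (0.000053)^2 = 0.000044448296
Denominator = 18 * 1025 * 1e-6 = 0.018450
w = 0.002409 m/s

0.002409


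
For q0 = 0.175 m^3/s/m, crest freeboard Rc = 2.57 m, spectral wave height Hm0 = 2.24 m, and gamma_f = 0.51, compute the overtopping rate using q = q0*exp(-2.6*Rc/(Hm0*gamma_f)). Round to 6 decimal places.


q = q0 * exp(-2.6 * Rc / (Hm0 * gamma_f))
Exponent = -2.6 * 2.57 / (2.24 * 0.51)
= -2.6 * 2.57 / 1.1424
= -5.849090
exp(-5.849090) = 0.002883
q = 0.175 * 0.002883
q = 0.000504 m^3/s/m

0.000504


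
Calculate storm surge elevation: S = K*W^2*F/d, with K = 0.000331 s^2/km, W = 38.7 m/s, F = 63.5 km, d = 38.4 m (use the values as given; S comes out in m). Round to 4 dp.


S = K * W^2 * F / d
W^2 = 38.7^2 = 1497.69
S = 0.000331 * 1497.69 * 63.5 / 38.4
Numerator = 0.000331 * 1497.69 * 63.5 = 31.479197
S = 31.479197 / 38.4 = 0.8198 m

0.8198


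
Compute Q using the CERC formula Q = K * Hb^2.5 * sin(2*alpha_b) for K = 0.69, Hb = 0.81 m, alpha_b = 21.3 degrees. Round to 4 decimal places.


Q = K * Hb^2.5 * sin(2 * alpha_b)
Hb^2.5 = 0.81^2.5 = 0.590490
sin(2 * 21.3) = sin(42.6) = 0.676876
Q = 0.69 * 0.590490 * 0.676876
Q = 0.2758 m^3/s

0.2758


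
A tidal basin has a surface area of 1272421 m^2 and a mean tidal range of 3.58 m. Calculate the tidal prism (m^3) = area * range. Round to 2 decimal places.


Tidal prism = Area * Tidal range
P = 1272421 * 3.58
P = 4555267.18 m^3

4555267.18


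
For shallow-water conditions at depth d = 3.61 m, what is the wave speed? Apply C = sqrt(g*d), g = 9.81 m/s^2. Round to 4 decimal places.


Using the shallow-water approximation:
C = sqrt(g * d) = sqrt(9.81 * 3.61)
C = sqrt(35.4141)
C = 5.9510 m/s

5.9510


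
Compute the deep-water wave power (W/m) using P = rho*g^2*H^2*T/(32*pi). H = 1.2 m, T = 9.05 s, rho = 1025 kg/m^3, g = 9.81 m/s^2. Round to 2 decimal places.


P = rho * g^2 * H^2 * T / (32 * pi)
P = 1025 * 9.81^2 * 1.2^2 * 9.05 / (32 * pi)
P = 1025 * 96.2361 * 1.4400 * 9.05 / 100.53096
P = 12787.13 W/m

12787.13


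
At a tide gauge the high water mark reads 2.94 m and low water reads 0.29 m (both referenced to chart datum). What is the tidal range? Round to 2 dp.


Tidal range = High water - Low water
Tidal range = 2.94 - (0.29)
Tidal range = 2.65 m

2.65


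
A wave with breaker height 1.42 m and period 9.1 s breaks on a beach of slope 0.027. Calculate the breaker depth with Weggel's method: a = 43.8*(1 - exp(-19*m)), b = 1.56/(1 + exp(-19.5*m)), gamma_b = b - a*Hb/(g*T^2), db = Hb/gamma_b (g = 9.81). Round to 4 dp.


a = 43.8 * (1 - exp(-19 * m))
exp(-19 * 0.027) = exp(-0.5130) = 0.598697
a = 43.8 * (1 - 0.598697) = 17.577081
b = 1.56 / (1 + exp(-19.5 * m))
exp(-19.5 * 0.027) = exp(-0.5265) = 0.590669
b = 1.56 / (1 + 0.590669) = 0.980720
Hb / (g * T^2) = 1.42 / (9.81 * 9.1^2) = 1.42 / 812.3661 = 0.00174798
gamma_b = b - a * Hb/(g*T^2) = 0.980720 - 17.577081 * 0.00174798 = 0.949995
db = Hb / gamma_b = 1.42 / 0.949995
db = 1.4947 m

1.4947


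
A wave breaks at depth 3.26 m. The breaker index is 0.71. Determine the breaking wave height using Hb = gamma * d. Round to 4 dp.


Hb = gamma * d
Hb = 0.71 * 3.26
Hb = 2.3146 m

2.3146


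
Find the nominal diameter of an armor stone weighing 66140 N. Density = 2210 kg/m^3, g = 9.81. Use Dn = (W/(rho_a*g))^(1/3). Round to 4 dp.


V = W / (rho_a * g)
V = 66140 / (2210 * 9.81)
V = 66140 / 21680.10
V = 3.050724 m^3
Dn = V^(1/3) = 3.050724^(1/3)
Dn = 1.4503 m

1.4503


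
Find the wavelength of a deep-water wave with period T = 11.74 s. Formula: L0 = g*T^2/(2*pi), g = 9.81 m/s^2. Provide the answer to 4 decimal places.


L0 = g * T^2 / (2 * pi)
L0 = 9.81 * 11.74^2 / (2 * pi)
L0 = 9.81 * 137.8276 / 6.28319
L0 = 1352.0888 / 6.28319
L0 = 215.1916 m

215.1916


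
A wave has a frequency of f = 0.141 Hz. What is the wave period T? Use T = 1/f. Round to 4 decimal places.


T = 1 / f
T = 1 / 0.141
T = 7.0922 s

7.0922


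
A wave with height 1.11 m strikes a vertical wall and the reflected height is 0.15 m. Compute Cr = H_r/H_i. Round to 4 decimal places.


Cr = H_r / H_i
Cr = 0.15 / 1.11
Cr = 0.1351

0.1351


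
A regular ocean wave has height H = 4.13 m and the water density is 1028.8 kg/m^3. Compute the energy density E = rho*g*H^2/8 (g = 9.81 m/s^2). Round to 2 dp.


E = (1/8) * rho * g * H^2
E = (1/8) * 1028.8 * 9.81 * 4.13^2
E = 0.125 * 1028.8 * 9.81 * 17.0569
E = 21518.41 J/m^2

21518.41


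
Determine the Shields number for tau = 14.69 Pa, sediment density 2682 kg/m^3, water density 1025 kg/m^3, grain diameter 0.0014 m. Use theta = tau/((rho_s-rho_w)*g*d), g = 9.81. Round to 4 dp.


theta = tau / ((rho_s - rho_w) * g * d)
rho_s - rho_w = 2682 - 1025 = 1657
Denominator = 1657 * 9.81 * 0.0014 = 22.757238
theta = 14.69 / 22.757238
theta = 0.6455

0.6455


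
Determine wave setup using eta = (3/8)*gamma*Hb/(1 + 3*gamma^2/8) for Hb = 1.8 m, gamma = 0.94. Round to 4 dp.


eta = (3/8) * gamma * Hb / (1 + 3*gamma^2/8)
Numerator = (3/8) * 0.94 * 1.8 = 0.634500
Denominator = 1 + 3*0.94^2/8 = 1 + 0.331350 = 1.331350
eta = 0.634500 / 1.331350
eta = 0.4766 m

0.4766


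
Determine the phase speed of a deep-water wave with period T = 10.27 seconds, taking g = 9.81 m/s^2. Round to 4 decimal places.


We use the deep-water celerity formula:
C = g * T / (2 * pi)
C = 9.81 * 10.27 / (2 * 3.14159...)
C = 100.748700 / 6.283185
C = 16.0347 m/s

16.0347


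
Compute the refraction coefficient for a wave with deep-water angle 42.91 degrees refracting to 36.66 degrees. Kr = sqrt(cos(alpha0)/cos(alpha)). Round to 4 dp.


Kr = sqrt(cos(alpha0) / cos(alpha))
cos(42.91) = 0.732424
cos(36.66) = 0.802193
Kr = sqrt(0.732424 / 0.802193)
Kr = sqrt(0.913028)
Kr = 0.9555

0.9555


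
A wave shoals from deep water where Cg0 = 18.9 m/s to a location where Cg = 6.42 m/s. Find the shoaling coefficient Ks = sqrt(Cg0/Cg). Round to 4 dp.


Ks = sqrt(Cg0 / Cg)
Ks = sqrt(18.9 / 6.42)
Ks = sqrt(2.9439)
Ks = 1.7158

1.7158


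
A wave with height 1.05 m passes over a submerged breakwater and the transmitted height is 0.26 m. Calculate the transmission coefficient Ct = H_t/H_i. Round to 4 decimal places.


Ct = H_t / H_i
Ct = 0.26 / 1.05
Ct = 0.2476

0.2476


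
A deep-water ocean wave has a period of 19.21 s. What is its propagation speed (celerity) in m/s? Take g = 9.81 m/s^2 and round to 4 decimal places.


We use the deep-water celerity formula:
C = g * T / (2 * pi)
C = 9.81 * 19.21 / (2 * 3.14159...)
C = 188.450100 / 6.283185
C = 29.9928 m/s

29.9928


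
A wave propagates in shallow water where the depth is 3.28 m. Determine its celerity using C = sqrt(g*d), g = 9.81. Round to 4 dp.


Using the shallow-water approximation:
C = sqrt(g * d) = sqrt(9.81 * 3.28)
C = sqrt(32.1768)
C = 5.6725 m/s

5.6725


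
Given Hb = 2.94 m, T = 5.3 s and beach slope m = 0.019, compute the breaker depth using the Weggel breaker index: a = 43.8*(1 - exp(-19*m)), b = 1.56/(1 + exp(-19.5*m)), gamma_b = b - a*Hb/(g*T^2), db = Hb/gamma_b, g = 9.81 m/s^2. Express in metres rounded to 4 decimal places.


a = 43.8 * (1 - exp(-19 * m))
exp(-19 * 0.019) = exp(-0.3610) = 0.696979
a = 43.8 * (1 - 0.696979) = 13.272320
b = 1.56 / (1 + exp(-19.5 * m))
exp(-19.5 * 0.019) = exp(-0.3705) = 0.690389
b = 1.56 / (1 + 0.690389) = 0.922864
Hb / (g * T^2) = 2.94 / (9.81 * 5.3^2) = 2.94 / 275.5629 = 0.01066907
gamma_b = b - a * Hb/(g*T^2) = 0.922864 - 13.272320 * 0.01066907 = 0.781261
db = Hb / gamma_b = 2.94 / 0.781261
db = 3.7631 m

3.7631


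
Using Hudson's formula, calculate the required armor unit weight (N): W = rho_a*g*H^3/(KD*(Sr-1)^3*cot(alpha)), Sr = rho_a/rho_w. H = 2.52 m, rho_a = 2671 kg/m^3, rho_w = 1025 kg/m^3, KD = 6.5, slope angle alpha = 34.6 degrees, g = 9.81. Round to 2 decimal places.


Sr = rho_a / rho_w = 2671 / 1025 = 2.605854
(Sr - 1) = 1.605854
(Sr - 1)^3 = 4.141121
cot(34.6) = 1 / tan(34.6) = 1 / 0.689854 = 1.449583
Numerator = 2671 * 9.81 * 2.52^3 = 419318.9772
Denominator = 6.5 * 4.141121 * 1.449583 = 39.018826
W = 419318.9772 / 39.018826
W = 10746.58 N

10746.58


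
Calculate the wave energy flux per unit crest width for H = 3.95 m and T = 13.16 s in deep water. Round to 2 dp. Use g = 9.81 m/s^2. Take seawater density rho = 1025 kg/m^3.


P = rho * g^2 * H^2 * T / (32 * pi)
P = 1025 * 9.81^2 * 3.95^2 * 13.16 / (32 * pi)
P = 1025 * 96.2361 * 15.6025 * 13.16 / 100.53096
P = 201470.80 W/m

201470.80


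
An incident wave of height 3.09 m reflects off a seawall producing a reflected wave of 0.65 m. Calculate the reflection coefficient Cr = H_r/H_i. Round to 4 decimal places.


Cr = H_r / H_i
Cr = 0.65 / 3.09
Cr = 0.2104

0.2104


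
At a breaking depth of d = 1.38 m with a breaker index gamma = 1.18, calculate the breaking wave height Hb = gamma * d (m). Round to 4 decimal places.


Hb = gamma * d
Hb = 1.18 * 1.38
Hb = 1.6284 m

1.6284


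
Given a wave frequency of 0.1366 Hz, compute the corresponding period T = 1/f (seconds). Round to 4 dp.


T = 1 / f
T = 1 / 0.1366
T = 7.3206 s

7.3206


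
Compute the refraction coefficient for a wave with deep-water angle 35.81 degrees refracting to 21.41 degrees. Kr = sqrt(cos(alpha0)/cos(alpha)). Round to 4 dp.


Kr = sqrt(cos(alpha0) / cos(alpha))
cos(35.81) = 0.810962
cos(21.41) = 0.930992
Kr = sqrt(0.810962 / 0.930992)
Kr = sqrt(0.871073)
Kr = 0.9333

0.9333


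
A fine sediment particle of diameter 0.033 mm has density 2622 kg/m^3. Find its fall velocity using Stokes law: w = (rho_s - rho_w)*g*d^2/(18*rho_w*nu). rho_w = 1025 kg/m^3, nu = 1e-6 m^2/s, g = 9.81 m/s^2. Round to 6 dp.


w = (rho_s - rho_w) * g * d^2 / (18 * rho_w * nu)
d = 0.033 mm = 0.000033 m
rho_s - rho_w = 2622 - 1025 = 1597
Numerator = 1597 * 9.81 * (0.000033)^2 = 0.000017060895
Denominator = 18 * 1025 * 1e-6 = 0.018450
w = 0.000925 m/s

0.000925


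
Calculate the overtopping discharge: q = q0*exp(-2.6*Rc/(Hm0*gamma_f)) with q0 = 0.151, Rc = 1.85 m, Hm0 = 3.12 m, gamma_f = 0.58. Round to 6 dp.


q = q0 * exp(-2.6 * Rc / (Hm0 * gamma_f))
Exponent = -2.6 * 1.85 / (3.12 * 0.58)
= -2.6 * 1.85 / 1.8096
= -2.658046
exp(-2.658046) = 0.070085
q = 0.151 * 0.070085
q = 0.010583 m^3/s/m

0.010583


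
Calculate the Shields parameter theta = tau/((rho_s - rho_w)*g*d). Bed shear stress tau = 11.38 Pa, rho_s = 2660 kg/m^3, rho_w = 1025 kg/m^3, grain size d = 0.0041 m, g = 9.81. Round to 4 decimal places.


theta = tau / ((rho_s - rho_w) * g * d)
rho_s - rho_w = 2660 - 1025 = 1635
Denominator = 1635 * 9.81 * 0.0041 = 65.761335
theta = 11.38 / 65.761335
theta = 0.1731

0.1731


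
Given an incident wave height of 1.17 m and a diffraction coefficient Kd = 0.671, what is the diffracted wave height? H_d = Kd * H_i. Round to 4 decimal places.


H_d = Kd * H_i
H_d = 0.671 * 1.17
H_d = 0.7851 m

0.7851


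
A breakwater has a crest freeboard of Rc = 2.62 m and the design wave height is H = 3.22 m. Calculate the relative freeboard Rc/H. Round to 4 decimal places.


Relative freeboard = Rc / H
= 2.62 / 3.22
= 0.8137

0.8137


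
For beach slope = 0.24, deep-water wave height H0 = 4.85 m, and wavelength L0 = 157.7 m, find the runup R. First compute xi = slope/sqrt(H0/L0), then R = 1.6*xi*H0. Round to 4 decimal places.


xi = slope / sqrt(H0/L0)
H0/L0 = 4.85/157.7 = 0.030755
sqrt(0.030755) = 0.175370
xi = 0.24 / 0.175370 = 1.368536
R = 1.6 * xi * H0 = 1.6 * 1.368536 * 4.85
R = 10.6198 m

10.6198


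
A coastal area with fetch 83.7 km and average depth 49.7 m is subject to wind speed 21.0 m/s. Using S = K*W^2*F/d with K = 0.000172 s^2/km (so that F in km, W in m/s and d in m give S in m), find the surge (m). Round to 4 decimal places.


S = K * W^2 * F / d
W^2 = 21.0^2 = 441.00
S = 0.000172 * 441.00 * 83.7 / 49.7
Numerator = 0.000172 * 441.00 * 83.7 = 6.348812
S = 6.348812 / 49.7 = 0.1277 m

0.1277


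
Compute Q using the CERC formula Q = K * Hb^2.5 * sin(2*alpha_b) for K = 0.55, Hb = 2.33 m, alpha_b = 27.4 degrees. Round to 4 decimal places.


Q = K * Hb^2.5 * sin(2 * alpha_b)
Hb^2.5 = 2.33^2.5 = 8.286856
sin(2 * 27.4) = sin(54.8) = 0.817145
Q = 0.55 * 8.286856 * 0.817145
Q = 3.7244 m^3/s

3.7244


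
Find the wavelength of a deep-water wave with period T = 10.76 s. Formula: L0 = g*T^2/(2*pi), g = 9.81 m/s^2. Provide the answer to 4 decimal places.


L0 = g * T^2 / (2 * pi)
L0 = 9.81 * 10.76^2 / (2 * pi)
L0 = 9.81 * 115.7776 / 6.28319
L0 = 1135.7783 / 6.28319
L0 = 180.7647 m

180.7647


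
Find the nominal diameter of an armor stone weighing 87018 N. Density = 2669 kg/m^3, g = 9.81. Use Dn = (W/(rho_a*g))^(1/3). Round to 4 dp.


V = W / (rho_a * g)
V = 87018 / (2669 * 9.81)
V = 87018 / 26182.89
V = 3.323468 m^3
Dn = V^(1/3) = 3.323468^(1/3)
Dn = 1.4923 m

1.4923


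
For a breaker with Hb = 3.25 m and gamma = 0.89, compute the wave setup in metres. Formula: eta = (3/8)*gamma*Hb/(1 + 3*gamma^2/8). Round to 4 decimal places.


eta = (3/8) * gamma * Hb / (1 + 3*gamma^2/8)
Numerator = (3/8) * 0.89 * 3.25 = 1.084688
Denominator = 1 + 3*0.89^2/8 = 1 + 0.297038 = 1.297038
eta = 1.084688 / 1.297038
eta = 0.8363 m

0.8363
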